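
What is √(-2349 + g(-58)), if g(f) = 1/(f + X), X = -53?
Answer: 2*I*√7235535/111 ≈ 48.467*I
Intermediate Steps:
g(f) = 1/(-53 + f) (g(f) = 1/(f - 53) = 1/(-53 + f))
√(-2349 + g(-58)) = √(-2349 + 1/(-53 - 58)) = √(-2349 + 1/(-111)) = √(-2349 - 1/111) = √(-260740/111) = 2*I*√7235535/111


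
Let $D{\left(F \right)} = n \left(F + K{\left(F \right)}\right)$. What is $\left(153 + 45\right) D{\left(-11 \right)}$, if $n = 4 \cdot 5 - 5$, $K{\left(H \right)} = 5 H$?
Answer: $-196020$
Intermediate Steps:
$n = 15$ ($n = 20 - 5 = 15$)
$D{\left(F \right)} = 90 F$ ($D{\left(F \right)} = 15 \left(F + 5 F\right) = 15 \cdot 6 F = 90 F$)
$\left(153 + 45\right) D{\left(-11 \right)} = \left(153 + 45\right) 90 \left(-11\right) = 198 \left(-990\right) = -196020$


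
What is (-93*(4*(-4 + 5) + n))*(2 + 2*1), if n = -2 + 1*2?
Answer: -1488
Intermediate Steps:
n = 0 (n = -2 + 2 = 0)
(-93*(4*(-4 + 5) + n))*(2 + 2*1) = (-93*(4*(-4 + 5) + 0))*(2 + 2*1) = (-93*(4*1 + 0))*(2 + 2) = -93*(4 + 0)*4 = -93*4*4 = -372*4 = -1488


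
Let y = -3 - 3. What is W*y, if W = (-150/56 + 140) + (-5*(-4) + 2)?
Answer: -13383/14 ≈ -955.93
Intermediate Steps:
W = 4461/28 (W = (-150*1/56 + 140) + (20 + 2) = (-75/28 + 140) + 22 = 3845/28 + 22 = 4461/28 ≈ 159.32)
y = -6
W*y = (4461/28)*(-6) = -13383/14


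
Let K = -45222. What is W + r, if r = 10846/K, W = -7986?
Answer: -180576869/22611 ≈ -7986.2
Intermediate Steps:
r = -5423/22611 (r = 10846/(-45222) = 10846*(-1/45222) = -5423/22611 ≈ -0.23984)
W + r = -7986 - 5423/22611 = -180576869/22611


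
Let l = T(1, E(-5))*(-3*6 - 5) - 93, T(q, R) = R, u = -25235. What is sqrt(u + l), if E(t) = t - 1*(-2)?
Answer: I*sqrt(25259) ≈ 158.93*I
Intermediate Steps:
E(t) = 2 + t (E(t) = t + 2 = 2 + t)
l = -24 (l = (2 - 5)*(-3*6 - 5) - 93 = -3*(-18 - 5) - 93 = -3*(-23) - 93 = 69 - 93 = -24)
sqrt(u + l) = sqrt(-25235 - 24) = sqrt(-25259) = I*sqrt(25259)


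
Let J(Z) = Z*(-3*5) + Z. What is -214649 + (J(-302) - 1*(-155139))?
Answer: -55282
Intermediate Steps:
J(Z) = -14*Z (J(Z) = Z*(-15) + Z = -15*Z + Z = -14*Z)
-214649 + (J(-302) - 1*(-155139)) = -214649 + (-14*(-302) - 1*(-155139)) = -214649 + (4228 + 155139) = -214649 + 159367 = -55282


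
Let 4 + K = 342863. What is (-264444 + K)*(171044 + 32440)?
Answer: 15956197860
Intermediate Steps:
K = 342859 (K = -4 + 342863 = 342859)
(-264444 + K)*(171044 + 32440) = (-264444 + 342859)*(171044 + 32440) = 78415*203484 = 15956197860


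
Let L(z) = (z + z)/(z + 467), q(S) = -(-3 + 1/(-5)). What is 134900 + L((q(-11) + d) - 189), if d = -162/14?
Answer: 1273037484/9437 ≈ 1.3490e+5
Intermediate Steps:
q(S) = 16/5 (q(S) = -(-3 - 1/5) = -1*(-16/5) = 16/5)
d = -81/7 (d = -162*1/14 = -81/7 ≈ -11.571)
L(z) = 2*z/(467 + z) (L(z) = (2*z)/(467 + z) = 2*z/(467 + z))
134900 + L((q(-11) + d) - 189) = 134900 + 2*((16/5 - 81/7) - 189)/(467 + ((16/5 - 81/7) - 189)) = 134900 + 2*(-293/35 - 189)/(467 + (-293/35 - 189)) = 134900 + 2*(-6908/35)/(467 - 6908/35) = 134900 + 2*(-6908/35)/(9437/35) = 134900 + 2*(-6908/35)*(35/9437) = 134900 - 13816/9437 = 1273037484/9437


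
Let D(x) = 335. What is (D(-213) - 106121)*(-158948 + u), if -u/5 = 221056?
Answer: 133737623208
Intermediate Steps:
u = -1105280 (u = -5*221056 = -1105280)
(D(-213) - 106121)*(-158948 + u) = (335 - 106121)*(-158948 - 1105280) = -105786*(-1264228) = 133737623208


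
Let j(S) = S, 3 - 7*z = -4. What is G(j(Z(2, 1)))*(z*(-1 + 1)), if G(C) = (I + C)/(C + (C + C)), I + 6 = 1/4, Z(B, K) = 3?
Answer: 0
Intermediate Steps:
z = 1 (z = 3/7 - ⅐*(-4) = 3/7 + 4/7 = 1)
I = -23/4 (I = -6 + 1/4 = -6 + ¼ = -23/4 ≈ -5.7500)
G(C) = (-23/4 + C)/(3*C) (G(C) = (-23/4 + C)/(C + (C + C)) = (-23/4 + C)/(C + 2*C) = (-23/4 + C)/((3*C)) = (-23/4 + C)*(1/(3*C)) = (-23/4 + C)/(3*C))
G(j(Z(2, 1)))*(z*(-1 + 1)) = ((1/12)*(-23 + 4*3)/3)*(1*(-1 + 1)) = ((1/12)*(⅓)*(-23 + 12))*(1*0) = ((1/12)*(⅓)*(-11))*0 = -11/36*0 = 0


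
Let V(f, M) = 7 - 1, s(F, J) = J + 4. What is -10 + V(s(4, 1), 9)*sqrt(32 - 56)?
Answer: -10 + 12*I*sqrt(6) ≈ -10.0 + 29.394*I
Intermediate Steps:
s(F, J) = 4 + J
V(f, M) = 6
-10 + V(s(4, 1), 9)*sqrt(32 - 56) = -10 + 6*sqrt(32 - 56) = -10 + 6*sqrt(-24) = -10 + 6*(2*I*sqrt(6)) = -10 + 12*I*sqrt(6)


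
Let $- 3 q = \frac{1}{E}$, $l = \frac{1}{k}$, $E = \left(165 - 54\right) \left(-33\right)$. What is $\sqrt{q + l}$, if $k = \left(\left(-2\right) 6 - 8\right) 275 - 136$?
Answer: $\frac{i \sqrt{9209242317}}{10322334} \approx 0.0092968 i$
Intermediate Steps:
$k = -5636$ ($k = \left(-12 - 8\right) 275 - 136 = \left(-20\right) 275 - 136 = -5500 - 136 = -5636$)
$E = -3663$ ($E = 111 \left(-33\right) = -3663$)
$l = - \frac{1}{5636}$ ($l = \frac{1}{-5636} = - \frac{1}{5636} \approx -0.00017743$)
$q = \frac{1}{10989}$ ($q = - \frac{1}{3 \left(-3663\right)} = \left(- \frac{1}{3}\right) \left(- \frac{1}{3663}\right) = \frac{1}{10989} \approx 9.1 \cdot 10^{-5}$)
$\sqrt{q + l} = \sqrt{\frac{1}{10989} - \frac{1}{5636}} = \sqrt{- \frac{5353}{61934004}} = \frac{i \sqrt{9209242317}}{10322334}$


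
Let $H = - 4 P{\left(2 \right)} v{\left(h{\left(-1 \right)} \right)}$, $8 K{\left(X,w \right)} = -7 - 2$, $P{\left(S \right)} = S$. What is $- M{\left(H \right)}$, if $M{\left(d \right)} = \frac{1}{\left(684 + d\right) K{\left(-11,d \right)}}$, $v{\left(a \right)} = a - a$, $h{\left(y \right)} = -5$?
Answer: $\frac{2}{1539} \approx 0.0012995$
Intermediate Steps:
$v{\left(a \right)} = 0$
$K{\left(X,w \right)} = - \frac{9}{8}$ ($K{\left(X,w \right)} = \frac{-7 - 2}{8} = \frac{1}{8} \left(-9\right) = - \frac{9}{8}$)
$H = 0$ ($H = \left(-4\right) 2 \cdot 0 = \left(-8\right) 0 = 0$)
$M{\left(d \right)} = - \frac{8}{9 \left(684 + d\right)}$ ($M{\left(d \right)} = \frac{1}{\left(684 + d\right) \left(- \frac{9}{8}\right)} = \frac{1}{684 + d} \left(- \frac{8}{9}\right) = - \frac{8}{9 \left(684 + d\right)}$)
$- M{\left(H \right)} = - \frac{-8}{6156 + 9 \cdot 0} = - \frac{-8}{6156 + 0} = - \frac{-8}{6156} = \left(-1\right) \left(- \frac{2}{1539}\right) = \frac{2}{1539}$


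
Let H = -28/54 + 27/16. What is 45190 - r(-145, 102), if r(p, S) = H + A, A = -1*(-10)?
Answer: 19517255/432 ≈ 45179.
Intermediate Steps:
H = 505/432 (H = -28*1/54 + 27*(1/16) = -14/27 + 27/16 = 505/432 ≈ 1.1690)
A = 10
r(p, S) = 4825/432 (r(p, S) = 505/432 + 10 = 4825/432)
45190 - r(-145, 102) = 45190 - 1*4825/432 = 45190 - 4825/432 = 19517255/432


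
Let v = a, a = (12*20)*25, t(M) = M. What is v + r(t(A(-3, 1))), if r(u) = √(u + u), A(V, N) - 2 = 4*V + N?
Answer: 6000 + 3*I*√2 ≈ 6000.0 + 4.2426*I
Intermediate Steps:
A(V, N) = 2 + N + 4*V (A(V, N) = 2 + (4*V + N) = 2 + (N + 4*V) = 2 + N + 4*V)
a = 6000 (a = 240*25 = 6000)
v = 6000
r(u) = √2*√u (r(u) = √(2*u) = √2*√u)
v + r(t(A(-3, 1))) = 6000 + √2*√(2 + 1 + 4*(-3)) = 6000 + √2*√(2 + 1 - 12) = 6000 + √2*√(-9) = 6000 + √2*(3*I) = 6000 + 3*I*√2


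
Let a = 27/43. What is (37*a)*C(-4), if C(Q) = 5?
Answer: 4995/43 ≈ 116.16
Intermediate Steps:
a = 27/43 (a = 27*(1/43) = 27/43 ≈ 0.62791)
(37*a)*C(-4) = (37*(27/43))*5 = (999/43)*5 = 4995/43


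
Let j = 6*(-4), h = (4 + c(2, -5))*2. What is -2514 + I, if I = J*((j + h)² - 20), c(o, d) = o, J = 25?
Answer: 586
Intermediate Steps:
h = 12 (h = (4 + 2)*2 = 6*2 = 12)
j = -24
I = 3100 (I = 25*((-24 + 12)² - 20) = 25*((-12)² - 20) = 25*(144 - 20) = 25*124 = 3100)
-2514 + I = -2514 + 3100 = 586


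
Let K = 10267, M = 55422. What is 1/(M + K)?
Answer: 1/65689 ≈ 1.5223e-5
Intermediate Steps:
1/(M + K) = 1/(55422 + 10267) = 1/65689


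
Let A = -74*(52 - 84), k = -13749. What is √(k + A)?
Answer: I*√11381 ≈ 106.68*I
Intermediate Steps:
A = 2368 (A = -74*(-32) = 2368)
√(k + A) = √(-13749 + 2368) = √(-11381) = I*√11381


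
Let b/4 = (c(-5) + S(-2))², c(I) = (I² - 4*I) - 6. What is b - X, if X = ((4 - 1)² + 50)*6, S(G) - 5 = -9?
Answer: 4546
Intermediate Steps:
S(G) = -4 (S(G) = 5 - 9 = -4)
c(I) = -6 + I² - 4*I
X = 354 (X = (3² + 50)*6 = (9 + 50)*6 = 59*6 = 354)
b = 4900 (b = 4*((-6 + (-5)² - 4*(-5)) - 4)² = 4*((-6 + 25 + 20) - 4)² = 4*(39 - 4)² = 4*35² = 4*1225 = 4900)
b - X = 4900 - 1*354 = 4900 - 354 = 4546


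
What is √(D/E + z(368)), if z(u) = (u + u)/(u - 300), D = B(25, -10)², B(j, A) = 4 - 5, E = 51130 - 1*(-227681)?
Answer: √27017439463963/1579929 ≈ 3.2899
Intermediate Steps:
E = 278811 (E = 51130 + 227681 = 278811)
B(j, A) = -1
D = 1 (D = (-1)² = 1)
z(u) = 2*u/(-300 + u) (z(u) = (2*u)/(-300 + u) = 2*u/(-300 + u))
√(D/E + z(368)) = √(1/278811 + 2*368/(-300 + 368)) = √(1*(1/278811) + 2*368/68) = √(1/278811 + 2*368*(1/68)) = √(1/278811 + 184/17) = √(51301241/4739787) = √27017439463963/1579929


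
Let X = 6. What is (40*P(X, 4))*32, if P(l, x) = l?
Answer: 7680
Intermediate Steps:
(40*P(X, 4))*32 = (40*6)*32 = 240*32 = 7680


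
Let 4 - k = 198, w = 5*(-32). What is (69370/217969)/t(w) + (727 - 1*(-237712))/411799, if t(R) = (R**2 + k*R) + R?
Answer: 293542465738031/506961182872688 ≈ 0.57902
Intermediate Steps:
w = -160
k = -194 (k = 4 - 1*198 = 4 - 198 = -194)
t(R) = R**2 - 193*R (t(R) = (R**2 - 194*R) + R = R**2 - 193*R)
(69370/217969)/t(w) + (727 - 1*(-237712))/411799 = (69370/217969)/((-160*(-193 - 160))) + (727 - 1*(-237712))/411799 = (69370*(1/217969))/((-160*(-353))) + (727 + 237712)*(1/411799) = (69370/217969)/56480 + 238439*(1/411799) = (69370/217969)*(1/56480) + 238439/411799 = 6937/1231088912 + 238439/411799 = 293542465738031/506961182872688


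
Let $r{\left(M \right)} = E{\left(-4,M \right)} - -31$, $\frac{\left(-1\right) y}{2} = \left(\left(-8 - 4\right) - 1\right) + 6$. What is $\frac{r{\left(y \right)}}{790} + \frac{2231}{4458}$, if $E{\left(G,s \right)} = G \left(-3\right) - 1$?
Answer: $\frac{974863}{1760910} \approx 0.55361$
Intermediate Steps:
$E{\left(G,s \right)} = -1 - 3 G$ ($E{\left(G,s \right)} = - 3 G - 1 = -1 - 3 G$)
$y = 14$ ($y = - 2 \left(\left(\left(-8 - 4\right) - 1\right) + 6\right) = - 2 \left(\left(-12 - 1\right) + 6\right) = - 2 \left(-13 + 6\right) = \left(-2\right) \left(-7\right) = 14$)
$r{\left(M \right)} = 42$ ($r{\left(M \right)} = \left(-1 - -12\right) - -31 = \left(-1 + 12\right) + 31 = 11 + 31 = 42$)
$\frac{r{\left(y \right)}}{790} + \frac{2231}{4458} = \frac{42}{790} + \frac{2231}{4458} = 42 \cdot \frac{1}{790} + 2231 \cdot \frac{1}{4458} = \frac{21}{395} + \frac{2231}{4458} = \frac{974863}{1760910}$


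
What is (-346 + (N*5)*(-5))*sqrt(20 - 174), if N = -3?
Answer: -271*I*sqrt(154) ≈ -3363.0*I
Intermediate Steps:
(-346 + (N*5)*(-5))*sqrt(20 - 174) = (-346 - 3*5*(-5))*sqrt(20 - 174) = (-346 - 15*(-5))*sqrt(-154) = (-346 + 75)*(I*sqrt(154)) = -271*I*sqrt(154)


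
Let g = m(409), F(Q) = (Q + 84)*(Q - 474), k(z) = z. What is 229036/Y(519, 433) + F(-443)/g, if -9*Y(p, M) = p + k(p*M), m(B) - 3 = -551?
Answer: -12546877415/20572468 ≈ -609.89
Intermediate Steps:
m(B) = -548 (m(B) = 3 - 551 = -548)
Y(p, M) = -p/9 - M*p/9 (Y(p, M) = -(p + p*M)/9 = -(p + M*p)/9 = -p/9 - M*p/9)
F(Q) = (-474 + Q)*(84 + Q) (F(Q) = (84 + Q)*(-474 + Q) = (-474 + Q)*(84 + Q))
g = -548
229036/Y(519, 433) + F(-443)/g = 229036/(((⅑)*519*(-1 - 1*433))) + (-39816 + (-443)² - 390*(-443))/(-548) = 229036/(((⅑)*519*(-1 - 433))) + (-39816 + 196249 + 172770)*(-1/548) = 229036/(((⅑)*519*(-434))) + 329203*(-1/548) = 229036/(-75082/3) - 329203/548 = 229036*(-3/75082) - 329203/548 = -343554/37541 - 329203/548 = -12546877415/20572468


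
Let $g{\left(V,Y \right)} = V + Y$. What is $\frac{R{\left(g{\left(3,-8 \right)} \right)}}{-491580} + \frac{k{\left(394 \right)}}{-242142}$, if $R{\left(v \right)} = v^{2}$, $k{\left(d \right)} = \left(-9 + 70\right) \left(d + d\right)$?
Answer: $- \frac{787844033}{3967738812} \approx -0.19856$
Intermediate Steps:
$k{\left(d \right)} = 122 d$ ($k{\left(d \right)} = 61 \cdot 2 d = 122 d$)
$\frac{R{\left(g{\left(3,-8 \right)} \right)}}{-491580} + \frac{k{\left(394 \right)}}{-242142} = \frac{\left(3 - 8\right)^{2}}{-491580} + \frac{122 \cdot 394}{-242142} = \left(-5\right)^{2} \left(- \frac{1}{491580}\right) + 48068 \left(- \frac{1}{242142}\right) = 25 \left(- \frac{1}{491580}\right) - \frac{24034}{121071} = - \frac{5}{98316} - \frac{24034}{121071} = - \frac{787844033}{3967738812}$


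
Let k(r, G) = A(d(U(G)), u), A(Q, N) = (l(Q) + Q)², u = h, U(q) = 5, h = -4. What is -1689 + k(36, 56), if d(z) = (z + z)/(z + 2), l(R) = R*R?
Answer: -4026389/2401 ≈ -1677.0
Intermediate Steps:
l(R) = R²
d(z) = 2*z/(2 + z) (d(z) = (2*z)/(2 + z) = 2*z/(2 + z))
u = -4
A(Q, N) = (Q + Q²)² (A(Q, N) = (Q² + Q)² = (Q + Q²)²)
k(r, G) = 28900/2401 (k(r, G) = (2*5/(2 + 5))²*(1 + 2*5/(2 + 5))² = (2*5/7)²*(1 + 2*5/7)² = (2*5*(⅐))²*(1 + 2*5*(⅐))² = (10/7)²*(1 + 10/7)² = 100*(17/7)²/49 = (100/49)*(289/49) = 28900/2401)
-1689 + k(36, 56) = -1689 + 28900/2401 = -4026389/2401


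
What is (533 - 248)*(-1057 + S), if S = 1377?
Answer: 91200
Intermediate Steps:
(533 - 248)*(-1057 + S) = (533 - 248)*(-1057 + 1377) = 285*320 = 91200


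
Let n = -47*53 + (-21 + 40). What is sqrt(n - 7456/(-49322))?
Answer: 2*I*sqrt(375822937126)/24661 ≈ 49.718*I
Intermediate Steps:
n = -2472 (n = -2491 + 19 = -2472)
sqrt(n - 7456/(-49322)) = sqrt(-2472 - 7456/(-49322)) = sqrt(-2472 - 7456*(-1/49322)) = sqrt(-2472 + 3728/24661) = sqrt(-60958264/24661) = 2*I*sqrt(375822937126)/24661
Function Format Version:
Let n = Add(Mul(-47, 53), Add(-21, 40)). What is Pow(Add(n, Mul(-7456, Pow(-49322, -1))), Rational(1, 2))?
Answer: Mul(Rational(2, 24661), I, Pow(375822937126, Rational(1, 2))) ≈ Mul(49.718, I)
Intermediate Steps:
n = -2472 (n = Add(-2491, 19) = -2472)
Pow(Add(n, Mul(-7456, Pow(-49322, -1))), Rational(1, 2)) = Pow(Add(-2472, Mul(-7456, Pow(-49322, -1))), Rational(1, 2)) = Pow(Add(-2472, Mul(-7456, Rational(-1, 49322))), Rational(1, 2)) = Pow(Add(-2472, Rational(3728, 24661)), Rational(1, 2)) = Pow(Rational(-60958264, 24661), Rational(1, 2)) = Mul(Rational(2, 24661), I, Pow(375822937126, Rational(1, 2)))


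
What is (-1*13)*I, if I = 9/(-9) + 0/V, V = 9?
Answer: 13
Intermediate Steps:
I = -1 (I = 9/(-9) + 0/9 = 9*(-1/9) + 0*(1/9) = -1 + 0 = -1)
(-1*13)*I = -1*13*(-1) = -13*(-1) = 13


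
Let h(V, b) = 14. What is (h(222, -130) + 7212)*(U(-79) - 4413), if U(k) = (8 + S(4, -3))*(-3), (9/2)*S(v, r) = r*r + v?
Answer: -96373162/3 ≈ -3.2124e+7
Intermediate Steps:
S(v, r) = 2*v/9 + 2*r²/9 (S(v, r) = 2*(r*r + v)/9 = 2*(r² + v)/9 = 2*(v + r²)/9 = 2*v/9 + 2*r²/9)
U(k) = -98/3 (U(k) = (8 + ((2/9)*4 + (2/9)*(-3)²))*(-3) = (8 + (8/9 + (2/9)*9))*(-3) = (8 + (8/9 + 2))*(-3) = (8 + 26/9)*(-3) = (98/9)*(-3) = -98/3)
(h(222, -130) + 7212)*(U(-79) - 4413) = (14 + 7212)*(-98/3 - 4413) = 7226*(-13337/3) = -96373162/3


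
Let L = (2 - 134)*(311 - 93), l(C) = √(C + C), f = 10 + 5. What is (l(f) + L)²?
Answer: (28776 - √30)² ≈ 8.2774e+8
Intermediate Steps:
f = 15
l(C) = √2*√C (l(C) = √(2*C) = √2*√C)
L = -28776 (L = -132*218 = -28776)
(l(f) + L)² = (√2*√15 - 28776)² = (√30 - 28776)² = (-28776 + √30)²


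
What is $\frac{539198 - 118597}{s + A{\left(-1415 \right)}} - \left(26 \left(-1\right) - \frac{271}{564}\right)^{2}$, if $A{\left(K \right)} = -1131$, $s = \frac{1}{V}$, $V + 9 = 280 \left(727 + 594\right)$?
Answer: $- \frac{35698638057224429}{33266805728400} \approx -1073.1$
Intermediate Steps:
$V = 369871$ ($V = -9 + 280 \left(727 + 594\right) = -9 + 280 \cdot 1321 = -9 + 369880 = 369871$)
$s = \frac{1}{369871} \approx 2.7036 \cdot 10^{-6}$
$\frac{539198 - 118597}{s + A{\left(-1415 \right)}} - \left(26 \left(-1\right) - \frac{271}{564}\right)^{2} = \frac{539198 - 118597}{\frac{1}{369871} - 1131} - \left(26 \left(-1\right) - \frac{271}{564}\right)^{2} = \frac{420601}{- \frac{418324100}{369871}} - \left(-26 - \frac{271}{564}\right)^{2} = 420601 \left(- \frac{369871}{418324100}\right) - \left(-26 - \frac{271}{564}\right)^{2} = - \frac{155568112471}{418324100} - \left(- \frac{14935}{564}\right)^{2} = - \frac{155568112471}{418324100} - \frac{223054225}{318096} = - \frac{35698638057224429}{33266805728400}$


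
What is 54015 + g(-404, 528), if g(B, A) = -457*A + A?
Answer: -186753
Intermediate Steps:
g(B, A) = -456*A
54015 + g(-404, 528) = 54015 - 456*528 = 54015 - 240768 = -186753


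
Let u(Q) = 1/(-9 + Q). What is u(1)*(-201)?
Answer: 201/8 ≈ 25.125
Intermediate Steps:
u(1)*(-201) = -201/(-9 + 1) = -201/(-8) = -⅛*(-201) = 201/8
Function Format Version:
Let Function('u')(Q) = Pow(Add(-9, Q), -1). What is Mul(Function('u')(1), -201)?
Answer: Rational(201, 8) ≈ 25.125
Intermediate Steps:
Mul(Function('u')(1), -201) = Mul(Pow(Add(-9, 1), -1), -201) = Mul(Pow(-8, -1), -201) = Mul(Rational(-1, 8), -201) = Rational(201, 8)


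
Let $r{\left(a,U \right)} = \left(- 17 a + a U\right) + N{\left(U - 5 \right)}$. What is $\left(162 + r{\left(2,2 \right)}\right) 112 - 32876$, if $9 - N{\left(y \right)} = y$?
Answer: $-16748$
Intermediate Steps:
$N{\left(y \right)} = 9 - y$
$r{\left(a,U \right)} = 14 - U - 17 a + U a$ ($r{\left(a,U \right)} = \left(- 17 a + a U\right) - \left(-9 - 5 + U\right) = \left(- 17 a + U a\right) - \left(-14 + U\right) = 14 - U - 17 a + U a$)
$\left(162 + r{\left(2,2 \right)}\right) 112 - 32876 = \left(162 + \left(14 - 2 - 34 + 2 \cdot 2\right)\right) 112 - 32876 = \left(162 + \left(14 - 2 - 34 + 4\right)\right) 112 - 32876 = \left(162 - 18\right) 112 - 32876 = 144 \cdot 112 - 32876 = 16128 - 32876 = -16748$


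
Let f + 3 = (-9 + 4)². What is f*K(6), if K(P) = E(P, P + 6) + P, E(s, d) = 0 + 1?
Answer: 154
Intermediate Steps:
E(s, d) = 1
K(P) = 1 + P
f = 22 (f = -3 + (-9 + 4)² = -3 + (-5)² = -3 + 25 = 22)
f*K(6) = 22*(1 + 6) = 22*7 = 154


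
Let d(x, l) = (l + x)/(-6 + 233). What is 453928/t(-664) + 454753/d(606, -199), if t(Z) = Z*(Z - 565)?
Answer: 10530096658104/41516849 ≈ 2.5363e+5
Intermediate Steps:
t(Z) = Z*(-565 + Z)
d(x, l) = l/227 + x/227 (d(x, l) = (l + x)/227 = (l + x)*(1/227) = l/227 + x/227)
453928/t(-664) + 454753/d(606, -199) = 453928/((-664*(-565 - 664))) + 454753/((1/227)*(-199) + (1/227)*606) = 453928/((-664*(-1229))) + 454753/(-199/227 + 606/227) = 453928/816056 + 454753/(407/227) = 453928*(1/816056) + 454753*(227/407) = 56741/102007 + 103228931/407 = 10530096658104/41516849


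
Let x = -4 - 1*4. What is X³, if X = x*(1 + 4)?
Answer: -64000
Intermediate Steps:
x = -8 (x = -4 - 4 = -8)
X = -40 (X = -8*(1 + 4) = -8*5 = -40)
X³ = (-40)³ = -64000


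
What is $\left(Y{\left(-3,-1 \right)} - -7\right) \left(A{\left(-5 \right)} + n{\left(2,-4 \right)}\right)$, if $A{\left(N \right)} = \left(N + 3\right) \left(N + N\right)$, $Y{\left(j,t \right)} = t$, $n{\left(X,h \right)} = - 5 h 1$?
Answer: $240$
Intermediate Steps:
$n{\left(X,h \right)} = - 5 h$
$A{\left(N \right)} = 2 N \left(3 + N\right)$ ($A{\left(N \right)} = \left(3 + N\right) 2 N = 2 N \left(3 + N\right)$)
$\left(Y{\left(-3,-1 \right)} - -7\right) \left(A{\left(-5 \right)} + n{\left(2,-4 \right)}\right) = \left(-1 - -7\right) \left(2 \left(-5\right) \left(3 - 5\right) - -20\right) = \left(-1 + 7\right) \left(2 \left(-5\right) \left(-2\right) + 20\right) = 6 \left(20 + 20\right) = 6 \cdot 40 = 240$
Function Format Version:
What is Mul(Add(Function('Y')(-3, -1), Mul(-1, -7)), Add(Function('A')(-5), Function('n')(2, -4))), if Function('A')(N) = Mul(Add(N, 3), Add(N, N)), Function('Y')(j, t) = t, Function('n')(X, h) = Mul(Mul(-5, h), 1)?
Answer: 240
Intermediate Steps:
Function('n')(X, h) = Mul(-5, h)
Function('A')(N) = Mul(2, N, Add(3, N)) (Function('A')(N) = Mul(Add(3, N), Mul(2, N)) = Mul(2, N, Add(3, N)))
Mul(Add(Function('Y')(-3, -1), Mul(-1, -7)), Add(Function('A')(-5), Function('n')(2, -4))) = Mul(Add(-1, Mul(-1, -7)), Add(Mul(2, -5, Add(3, -5)), Mul(-5, -4))) = Mul(Add(-1, 7), Add(Mul(2, -5, -2), 20)) = Mul(6, Add(20, 20)) = Mul(6, 40) = 240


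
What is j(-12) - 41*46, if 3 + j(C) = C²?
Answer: -1745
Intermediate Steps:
j(C) = -3 + C²
j(-12) - 41*46 = (-3 + (-12)²) - 41*46 = (-3 + 144) - 1886 = 141 - 1886 = -1745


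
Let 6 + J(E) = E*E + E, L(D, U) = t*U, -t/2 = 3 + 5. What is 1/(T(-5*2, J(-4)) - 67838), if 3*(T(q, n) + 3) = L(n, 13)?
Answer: -3/203731 ≈ -1.4725e-5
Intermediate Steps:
t = -16 (t = -2*(3 + 5) = -2*8 = -16)
L(D, U) = -16*U
J(E) = -6 + E + E**2 (J(E) = -6 + (E*E + E) = -6 + (E**2 + E) = -6 + (E + E**2) = -6 + E + E**2)
T(q, n) = -217/3 (T(q, n) = -3 + (-16*13)/3 = -3 + (1/3)*(-208) = -3 - 208/3 = -217/3)
1/(T(-5*2, J(-4)) - 67838) = 1/(-217/3 - 67838) = 1/(-203731/3) = -3/203731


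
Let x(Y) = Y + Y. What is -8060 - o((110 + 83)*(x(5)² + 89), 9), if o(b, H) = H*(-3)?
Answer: -8033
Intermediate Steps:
x(Y) = 2*Y
o(b, H) = -3*H
-8060 - o((110 + 83)*(x(5)² + 89), 9) = -8060 - (-3)*9 = -8060 - 1*(-27) = -8060 + 27 = -8033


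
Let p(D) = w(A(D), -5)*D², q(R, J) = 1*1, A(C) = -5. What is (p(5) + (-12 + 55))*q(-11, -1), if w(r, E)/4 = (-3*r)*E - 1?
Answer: -7557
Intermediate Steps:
q(R, J) = 1
w(r, E) = -4 - 12*E*r (w(r, E) = 4*((-3*r)*E - 1) = 4*(-3*E*r - 1) = 4*(-1 - 3*E*r) = -4 - 12*E*r)
p(D) = -304*D² (p(D) = (-4 - 12*(-5)*(-5))*D² = (-4 - 300)*D² = -304*D²)
(p(5) + (-12 + 55))*q(-11, -1) = (-304*5² + (-12 + 55))*1 = (-304*25 + 43)*1 = (-7600 + 43)*1 = -7557*1 = -7557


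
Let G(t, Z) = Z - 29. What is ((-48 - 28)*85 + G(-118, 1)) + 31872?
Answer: 25384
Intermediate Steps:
G(t, Z) = -29 + Z
((-48 - 28)*85 + G(-118, 1)) + 31872 = ((-48 - 28)*85 + (-29 + 1)) + 31872 = (-76*85 - 28) + 31872 = (-6460 - 28) + 31872 = -6488 + 31872 = 25384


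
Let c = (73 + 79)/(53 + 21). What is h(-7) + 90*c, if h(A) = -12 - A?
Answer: 6655/37 ≈ 179.86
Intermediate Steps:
c = 76/37 (c = 152/74 = 152*(1/74) = 76/37 ≈ 2.0541)
h(-7) + 90*c = (-12 - 1*(-7)) + 90*(76/37) = (-12 + 7) + 6840/37 = -5 + 6840/37 = 6655/37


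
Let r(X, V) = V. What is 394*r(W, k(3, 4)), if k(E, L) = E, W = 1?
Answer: 1182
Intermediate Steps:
394*r(W, k(3, 4)) = 394*3 = 1182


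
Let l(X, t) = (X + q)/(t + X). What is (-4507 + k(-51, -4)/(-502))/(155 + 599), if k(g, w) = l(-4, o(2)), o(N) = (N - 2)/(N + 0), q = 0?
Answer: -2262515/378508 ≈ -5.9775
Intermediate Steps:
o(N) = (-2 + N)/N
l(X, t) = X/(X + t) (l(X, t) = (X + 0)/(t + X) = X/(X + t))
k(g, w) = 1 (k(g, w) = -4/(-4 + (-2 + 2)/2) = -4/(-4 + (½)*0) = -4/(-4 + 0) = -4/(-4) = -4*(-¼) = 1)
(-4507 + k(-51, -4)/(-502))/(155 + 599) = (-4507 + 1/(-502))/(155 + 599) = (-4507 + 1*(-1/502))/754 = (-4507 - 1/502)*(1/754) = -2262515/502*1/754 = -2262515/378508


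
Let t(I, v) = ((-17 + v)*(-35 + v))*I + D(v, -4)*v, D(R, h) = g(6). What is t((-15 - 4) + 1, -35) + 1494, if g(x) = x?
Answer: -64236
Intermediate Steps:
D(R, h) = 6
t(I, v) = 6*v + I*(-35 + v)*(-17 + v) (t(I, v) = ((-17 + v)*(-35 + v))*I + 6*v = ((-35 + v)*(-17 + v))*I + 6*v = I*(-35 + v)*(-17 + v) + 6*v = 6*v + I*(-35 + v)*(-17 + v))
t((-15 - 4) + 1, -35) + 1494 = (6*(-35) + 595*((-15 - 4) + 1) + ((-15 - 4) + 1)*(-35)² - 52*((-15 - 4) + 1)*(-35)) + 1494 = (-210 + 595*(-19 + 1) + (-19 + 1)*1225 - 52*(-19 + 1)*(-35)) + 1494 = (-210 + 595*(-18) - 18*1225 - 52*(-18)*(-35)) + 1494 = (-210 - 10710 - 22050 - 32760) + 1494 = -65730 + 1494 = -64236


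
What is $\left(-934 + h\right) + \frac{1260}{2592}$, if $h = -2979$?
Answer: $- \frac{281701}{72} \approx -3912.5$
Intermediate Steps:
$\left(-934 + h\right) + \frac{1260}{2592} = \left(-934 - 2979\right) + \frac{1260}{2592} = -3913 + 1260 \cdot \frac{1}{2592} = -3913 + \frac{35}{72} = - \frac{281701}{72}$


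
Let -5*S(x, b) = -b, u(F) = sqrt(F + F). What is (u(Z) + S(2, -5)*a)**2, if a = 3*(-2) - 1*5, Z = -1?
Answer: (11 + I*sqrt(2))**2 ≈ 119.0 + 31.113*I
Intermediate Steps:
u(F) = sqrt(2)*sqrt(F) (u(F) = sqrt(2*F) = sqrt(2)*sqrt(F))
a = -11 (a = -6 - 5 = -11)
S(x, b) = b/5 (S(x, b) = -(-1)*b/5 = b/5)
(u(Z) + S(2, -5)*a)**2 = (sqrt(2)*sqrt(-1) + ((1/5)*(-5))*(-11))**2 = (sqrt(2)*I - 1*(-11))**2 = (I*sqrt(2) + 11)**2 = (11 + I*sqrt(2))**2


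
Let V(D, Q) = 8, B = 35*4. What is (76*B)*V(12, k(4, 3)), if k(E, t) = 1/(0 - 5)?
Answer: 85120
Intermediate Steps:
k(E, t) = -⅕ (k(E, t) = 1/(-5) = -⅕)
B = 140
(76*B)*V(12, k(4, 3)) = (76*140)*8 = 10640*8 = 85120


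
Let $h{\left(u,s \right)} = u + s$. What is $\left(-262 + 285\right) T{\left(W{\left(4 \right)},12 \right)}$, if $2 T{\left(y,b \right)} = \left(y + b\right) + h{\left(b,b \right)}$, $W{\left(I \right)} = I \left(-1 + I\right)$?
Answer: $552$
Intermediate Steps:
$h{\left(u,s \right)} = s + u$
$T{\left(y,b \right)} = \frac{y}{2} + \frac{3 b}{2}$ ($T{\left(y,b \right)} = \frac{\left(y + b\right) + \left(b + b\right)}{2} = \frac{\left(b + y\right) + 2 b}{2} = \frac{y + 3 b}{2} = \frac{y}{2} + \frac{3 b}{2}$)
$\left(-262 + 285\right) T{\left(W{\left(4 \right)},12 \right)} = \left(-262 + 285\right) \left(\frac{4 \left(-1 + 4\right)}{2} + \frac{3}{2} \cdot 12\right) = 23 \left(\frac{4 \cdot 3}{2} + 18\right) = 23 \left(\frac{1}{2} \cdot 12 + 18\right) = 23 \left(6 + 18\right) = 23 \cdot 24 = 552$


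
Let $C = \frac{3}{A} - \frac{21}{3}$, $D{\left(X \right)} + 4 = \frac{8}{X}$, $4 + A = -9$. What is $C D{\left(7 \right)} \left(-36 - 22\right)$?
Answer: $- \frac{109040}{91} \approx -1198.2$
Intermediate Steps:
$A = -13$ ($A = -4 - 9 = -13$)
$D{\left(X \right)} = -4 + \frac{8}{X}$
$C = - \frac{94}{13}$ ($C = \frac{3}{-13} - \frac{21}{3} = 3 \left(- \frac{1}{13}\right) - 7 = - \frac{3}{13} - 7 = - \frac{94}{13} \approx -7.2308$)
$C D{\left(7 \right)} \left(-36 - 22\right) = - \frac{94 \left(-4 + \frac{8}{7}\right)}{13} \left(-36 - 22\right) = - \frac{94 \left(-4 + 8 \cdot \frac{1}{7}\right)}{13} \left(-36 - 22\right) = - \frac{94 \left(-4 + \frac{8}{7}\right)}{13} \left(-58\right) = \left(- \frac{94}{13}\right) \left(- \frac{20}{7}\right) \left(-58\right) = \frac{1880}{91} \left(-58\right) = - \frac{109040}{91}$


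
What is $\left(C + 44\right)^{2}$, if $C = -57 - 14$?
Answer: $729$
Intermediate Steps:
$C = -71$ ($C = -57 - 14 = -71$)
$\left(C + 44\right)^{2} = \left(-71 + 44\right)^{2} = \left(-27\right)^{2} = 729$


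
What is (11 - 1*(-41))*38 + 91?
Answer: 2067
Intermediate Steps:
(11 - 1*(-41))*38 + 91 = (11 + 41)*38 + 91 = 52*38 + 91 = 1976 + 91 = 2067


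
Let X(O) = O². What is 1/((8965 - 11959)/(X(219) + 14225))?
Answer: -31093/1497 ≈ -20.770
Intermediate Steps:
1/((8965 - 11959)/(X(219) + 14225)) = 1/((8965 - 11959)/(219² + 14225)) = 1/(-2994/(47961 + 14225)) = 1/(-2994/62186) = 1/(-2994*1/62186) = 1/(-1497/31093) = -31093/1497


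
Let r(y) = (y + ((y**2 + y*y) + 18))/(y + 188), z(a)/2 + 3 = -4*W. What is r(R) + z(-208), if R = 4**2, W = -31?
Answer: 8319/34 ≈ 244.68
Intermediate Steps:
z(a) = 242 (z(a) = -6 + 2*(-4*(-31)) = -6 + 2*124 = -6 + 248 = 242)
R = 16
r(y) = (18 + y + 2*y**2)/(188 + y) (r(y) = (y + ((y**2 + y**2) + 18))/(188 + y) = (y + (2*y**2 + 18))/(188 + y) = (y + (18 + 2*y**2))/(188 + y) = (18 + y + 2*y**2)/(188 + y))
r(R) + z(-208) = (18 + 16 + 2*16**2)/(188 + 16) + 242 = (18 + 16 + 2*256)/204 + 242 = (18 + 16 + 512)/204 + 242 = (1/204)*546 + 242 = 91/34 + 242 = 8319/34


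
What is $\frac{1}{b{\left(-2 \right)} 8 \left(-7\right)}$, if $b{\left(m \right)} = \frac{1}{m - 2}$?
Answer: $\frac{1}{14} \approx 0.071429$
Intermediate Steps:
$b{\left(m \right)} = \frac{1}{-2 + m}$
$\frac{1}{b{\left(-2 \right)} 8 \left(-7\right)} = \frac{1}{\frac{1}{-2 - 2} \cdot 8 \left(-7\right)} = \frac{1}{\frac{1}{-4} \cdot 8 \left(-7\right)} = \frac{1}{\left(- \frac{1}{4}\right) 8 \left(-7\right)} = \frac{1}{\left(-2\right) \left(-7\right)} = \frac{1}{14}$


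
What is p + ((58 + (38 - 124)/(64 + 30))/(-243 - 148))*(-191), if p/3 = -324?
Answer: -17349991/18377 ≈ -944.11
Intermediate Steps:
p = -972 (p = 3*(-324) = -972)
p + ((58 + (38 - 124)/(64 + 30))/(-243 - 148))*(-191) = -972 + ((58 + (38 - 124)/(64 + 30))/(-243 - 148))*(-191) = -972 + ((58 - 86/94)/(-391))*(-191) = -972 + ((58 - 86*1/94)*(-1/391))*(-191) = -972 + ((58 - 43/47)*(-1/391))*(-191) = -972 + ((2683/47)*(-1/391))*(-191) = -972 - 2683/18377*(-191) = -972 + 512453/18377 = -17349991/18377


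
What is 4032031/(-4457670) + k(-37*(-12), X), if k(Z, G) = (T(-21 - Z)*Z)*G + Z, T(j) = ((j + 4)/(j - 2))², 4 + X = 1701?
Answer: 714227532704509721/972168792630 ≈ 7.3467e+5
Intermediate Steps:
X = 1697 (X = -4 + 1701 = 1697)
T(j) = (4 + j)²/(-2 + j)² (T(j) = ((4 + j)/(-2 + j))² = (4 + j)²/(-2 + j)²)
k(Z, G) = Z + G*Z*(-17 - Z)²/(-23 - Z)² (k(Z, G) = (((4 + (-21 - Z))²/(-2 + (-21 - Z))²)*Z)*G + Z = (((-17 - Z)²/(-23 - Z)²)*Z)*G + Z = (Z*(-17 - Z)²/(-23 - Z)²)*G + Z = G*Z*(-17 - Z)²/(-23 - Z)² + Z = Z + G*Z*(-17 - Z)²/(-23 - Z)²)
4032031/(-4457670) + k(-37*(-12), X) = 4032031/(-4457670) + (-37*(-12) + 1697*(-37*(-12))*(17 - 37*(-12))²/(23 - 37*(-12))²) = 4032031*(-1/4457670) + (444 + 1697*444*(17 + 444)²/(23 + 444)²) = -4032031/4457670 + (444 + 1697*444*461²/467²) = -4032031/4457670 + (444 + 1697*444*212521*(1/218089)) = -4032031/4457670 + (444 + 160127772828/218089) = -4032031/4457670 + 160224604344/218089 = 714227532704509721/972168792630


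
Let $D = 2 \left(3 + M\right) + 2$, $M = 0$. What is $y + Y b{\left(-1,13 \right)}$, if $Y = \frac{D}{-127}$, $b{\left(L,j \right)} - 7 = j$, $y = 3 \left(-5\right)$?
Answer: $- \frac{2065}{127} \approx -16.26$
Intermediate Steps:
$D = 8$ ($D = 2 \left(3 + 0\right) + 2 = 2 \cdot 3 + 2 = 6 + 2 = 8$)
$y = -15$
$b{\left(L,j \right)} = 7 + j$
$Y = - \frac{8}{127}$ ($Y = \frac{8}{-127} = 8 \left(- \frac{1}{127}\right) = - \frac{8}{127} \approx -0.062992$)
$y + Y b{\left(-1,13 \right)} = -15 - \frac{8 \left(7 + 13\right)}{127} = -15 - \frac{160}{127} = - \frac{2065}{127}$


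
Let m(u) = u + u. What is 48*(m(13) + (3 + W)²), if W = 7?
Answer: 6048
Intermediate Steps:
m(u) = 2*u
48*(m(13) + (3 + W)²) = 48*(2*13 + (3 + 7)²) = 48*(26 + 10²) = 48*(26 + 100) = 48*126 = 6048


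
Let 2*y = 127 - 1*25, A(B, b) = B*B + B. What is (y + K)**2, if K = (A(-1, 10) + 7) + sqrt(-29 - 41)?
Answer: (58 + I*sqrt(70))**2 ≈ 3294.0 + 970.53*I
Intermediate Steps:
A(B, b) = B + B**2 (A(B, b) = B**2 + B = B + B**2)
y = 51 (y = (127 - 1*25)/2 = (127 - 25)/2 = (1/2)*102 = 51)
K = 7 + I*sqrt(70) (K = (-(1 - 1) + 7) + sqrt(-29 - 41) = (-1*0 + 7) + sqrt(-70) = (0 + 7) + I*sqrt(70) = 7 + I*sqrt(70) ≈ 7.0 + 8.3666*I)
(y + K)**2 = (51 + (7 + I*sqrt(70)))**2 = (58 + I*sqrt(70))**2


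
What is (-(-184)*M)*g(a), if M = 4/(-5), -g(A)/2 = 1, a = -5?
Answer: 1472/5 ≈ 294.40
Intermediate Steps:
g(A) = -2 (g(A) = -2*1 = -2)
M = -⅘ (M = 4*(-⅕) = -⅘ ≈ -0.80000)
(-(-184)*M)*g(a) = -(-184)*(-4)/5*(-2) = -46*16/5*(-2) = -736/5*(-2) = 1472/5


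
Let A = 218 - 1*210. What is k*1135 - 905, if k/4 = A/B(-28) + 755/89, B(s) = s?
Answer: 22621965/623 ≈ 36311.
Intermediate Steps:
A = 8 (A = 218 - 210 = 8)
k = 20428/623 (k = 4*(8/(-28) + 755/89) = 4*(8*(-1/28) + 755*(1/89)) = 4*(-2/7 + 755/89) = 4*(5107/623) = 20428/623 ≈ 32.790)
k*1135 - 905 = (20428/623)*1135 - 905 = 23185780/623 - 905 = 22621965/623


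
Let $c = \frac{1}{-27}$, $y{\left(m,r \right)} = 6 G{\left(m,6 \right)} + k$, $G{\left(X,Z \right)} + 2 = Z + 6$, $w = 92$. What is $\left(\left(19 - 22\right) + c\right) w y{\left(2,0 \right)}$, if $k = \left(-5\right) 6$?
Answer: $- \frac{75440}{9} \approx -8382.2$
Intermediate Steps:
$G{\left(X,Z \right)} = 4 + Z$ ($G{\left(X,Z \right)} = -2 + \left(Z + 6\right) = -2 + \left(6 + Z\right) = 4 + Z$)
$k = -30$
$y{\left(m,r \right)} = 30$ ($y{\left(m,r \right)} = 6 \left(4 + 6\right) - 30 = 6 \cdot 10 - 30 = 60 - 30 = 30$)
$c = - \frac{1}{27} \approx -0.037037$
$\left(\left(19 - 22\right) + c\right) w y{\left(2,0 \right)} = \left(\left(19 - 22\right) - \frac{1}{27}\right) 92 \cdot 30 = \left(-3 - \frac{1}{27}\right) 92 \cdot 30 = \left(- \frac{82}{27}\right) 92 \cdot 30 = \left(- \frac{7544}{27}\right) 30 = - \frac{75440}{9}$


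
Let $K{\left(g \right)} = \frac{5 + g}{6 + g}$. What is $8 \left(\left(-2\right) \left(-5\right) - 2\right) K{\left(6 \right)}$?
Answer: $\frac{176}{3} \approx 58.667$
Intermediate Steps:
$K{\left(g \right)} = \frac{5 + g}{6 + g}$
$8 \left(\left(-2\right) \left(-5\right) - 2\right) K{\left(6 \right)} = 8 \left(\left(-2\right) \left(-5\right) - 2\right) \frac{5 + 6}{6 + 6} = 8 \left(10 - 2\right) \frac{1}{12} \cdot 11 = 8 \cdot 8 \cdot \frac{1}{12} \cdot 11 = 8 \cdot 8 \cdot \frac{11}{12} = 8 \cdot \frac{22}{3} = \frac{176}{3}$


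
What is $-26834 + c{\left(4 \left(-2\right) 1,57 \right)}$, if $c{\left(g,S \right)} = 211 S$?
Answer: $-14807$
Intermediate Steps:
$-26834 + c{\left(4 \left(-2\right) 1,57 \right)} = -26834 + 211 \cdot 57 = -26834 + 12027 = -14807$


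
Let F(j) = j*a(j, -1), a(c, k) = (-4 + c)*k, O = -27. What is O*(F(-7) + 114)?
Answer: -999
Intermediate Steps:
a(c, k) = k*(-4 + c)
F(j) = j*(4 - j) (F(j) = j*(-(-4 + j)) = j*(4 - j))
O*(F(-7) + 114) = -27*(-7*(4 - 1*(-7)) + 114) = -27*(-7*(4 + 7) + 114) = -27*(-7*11 + 114) = -27*(-77 + 114) = -27*37 = -999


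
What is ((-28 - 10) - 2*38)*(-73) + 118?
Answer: 8440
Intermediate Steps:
((-28 - 10) - 2*38)*(-73) + 118 = (-38 - 76)*(-73) + 118 = -114*(-73) + 118 = 8322 + 118 = 8440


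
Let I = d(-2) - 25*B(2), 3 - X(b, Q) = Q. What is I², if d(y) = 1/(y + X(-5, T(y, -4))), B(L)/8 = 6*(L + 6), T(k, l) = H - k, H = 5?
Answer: 3317875201/36 ≈ 9.2163e+7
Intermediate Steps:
T(k, l) = 5 - k
B(L) = 288 + 48*L (B(L) = 8*(6*(L + 6)) = 8*(6*(6 + L)) = 8*(36 + 6*L) = 288 + 48*L)
X(b, Q) = 3 - Q
d(y) = 1/(-2 + 2*y) (d(y) = 1/(y + (3 - (5 - y))) = 1/(y + (3 + (-5 + y))) = 1/(y + (-2 + y)) = 1/(-2 + 2*y))
I = -57601/6 (I = 1/(2*(-1 - 2)) - 25*(288 + 48*2) = (½)/(-3) - 25*(288 + 96) = (½)*(-⅓) - 25*384 = -⅙ - 1*9600 = -⅙ - 9600 = -57601/6 ≈ -9600.2)
I² = (-57601/6)² = 3317875201/36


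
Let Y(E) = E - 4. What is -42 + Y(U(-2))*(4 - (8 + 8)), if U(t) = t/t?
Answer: -6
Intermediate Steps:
U(t) = 1
Y(E) = -4 + E
-42 + Y(U(-2))*(4 - (8 + 8)) = -42 + (-4 + 1)*(4 - (8 + 8)) = -42 - 3*(4 - 1*16) = -42 - 3*(4 - 16) = -42 - 3*(-12) = -42 + 36 = -6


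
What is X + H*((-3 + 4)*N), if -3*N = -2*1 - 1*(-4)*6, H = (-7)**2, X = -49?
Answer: -1225/3 ≈ -408.33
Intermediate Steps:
H = 49
N = -22/3 (N = -(-2*1 - 1*(-4)*6)/3 = -(-2 - (-4)*6)/3 = -(-2 - 1*(-24))/3 = -(-2 + 24)/3 = -1/3*22 = -22/3 ≈ -7.3333)
X + H*((-3 + 4)*N) = -49 + 49*((-3 + 4)*(-22/3)) = -49 + 49*(1*(-22/3)) = -49 + 49*(-22/3) = -49 - 1078/3 = -1225/3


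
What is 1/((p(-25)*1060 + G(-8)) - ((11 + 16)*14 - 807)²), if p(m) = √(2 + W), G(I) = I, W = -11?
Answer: -184049/33884146801 - 3180*I/33884146801 ≈ -5.4317e-6 - 9.3849e-8*I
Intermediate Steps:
p(m) = 3*I (p(m) = √(2 - 11) = √(-9) = 3*I)
1/((p(-25)*1060 + G(-8)) - ((11 + 16)*14 - 807)²) = 1/(((3*I)*1060 - 8) - ((11 + 16)*14 - 807)²) = 1/((3180*I - 8) - (27*14 - 807)²) = 1/((-8 + 3180*I) - (378 - 807)²) = 1/((-8 + 3180*I) - 1*(-429)²) = 1/((-8 + 3180*I) - 1*184041) = 1/((-8 + 3180*I) - 184041) = 1/(-184049 + 3180*I) = (-184049 - 3180*I)/33884146801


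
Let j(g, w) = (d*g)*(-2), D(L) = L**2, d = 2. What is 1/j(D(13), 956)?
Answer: -1/676 ≈ -0.0014793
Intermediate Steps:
j(g, w) = -4*g (j(g, w) = (2*g)*(-2) = -4*g)
1/j(D(13), 956) = 1/(-4*13**2) = 1/(-4*169) = 1/(-676) = -1/676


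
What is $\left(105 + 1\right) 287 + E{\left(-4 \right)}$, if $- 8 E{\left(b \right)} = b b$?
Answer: $30420$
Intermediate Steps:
$E{\left(b \right)} = - \frac{b^{2}}{8}$ ($E{\left(b \right)} = - \frac{b b}{8} = - \frac{b^{2}}{8}$)
$\left(105 + 1\right) 287 + E{\left(-4 \right)} = \left(105 + 1\right) 287 - \frac{\left(-4\right)^{2}}{8} = 106 \cdot 287 - 2 = 30422 - 2 = 30420$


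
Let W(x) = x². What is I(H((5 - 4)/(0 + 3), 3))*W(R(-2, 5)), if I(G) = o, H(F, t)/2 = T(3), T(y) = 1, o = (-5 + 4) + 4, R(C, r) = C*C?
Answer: 48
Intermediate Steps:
R(C, r) = C²
o = 3 (o = -1 + 4 = 3)
H(F, t) = 2 (H(F, t) = 2*1 = 2)
I(G) = 3
I(H((5 - 4)/(0 + 3), 3))*W(R(-2, 5)) = 3*((-2)²)² = 3*4² = 3*16 = 48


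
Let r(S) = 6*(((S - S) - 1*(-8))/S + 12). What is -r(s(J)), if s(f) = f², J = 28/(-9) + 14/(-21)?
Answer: -21780/289 ≈ -75.363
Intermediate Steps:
J = -34/9 (J = 28*(-⅑) + 14*(-1/21) = -28/9 - ⅔ = -34/9 ≈ -3.7778)
r(S) = 72 + 48/S (r(S) = 6*((0 + 8)/S + 12) = 6*(8/S + 12) = 6*(12 + 8/S) = 72 + 48/S)
-r(s(J)) = -(72 + 48/((-34/9)²)) = -(72 + 48/(1156/81)) = -(72 + 48*(81/1156)) = -(72 + 972/289) = -1*21780/289 = -21780/289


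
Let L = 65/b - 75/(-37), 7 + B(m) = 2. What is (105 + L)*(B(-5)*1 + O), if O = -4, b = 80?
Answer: -574569/592 ≈ -970.56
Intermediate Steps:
B(m) = -5 (B(m) = -7 + 2 = -5)
L = 1681/592 (L = 65/80 - 75/(-37) = 65*(1/80) - 75*(-1/37) = 13/16 + 75/37 = 1681/592 ≈ 2.8395)
(105 + L)*(B(-5)*1 + O) = (105 + 1681/592)*(-5*1 - 4) = 63841*(-5 - 4)/592 = (63841/592)*(-9) = -574569/592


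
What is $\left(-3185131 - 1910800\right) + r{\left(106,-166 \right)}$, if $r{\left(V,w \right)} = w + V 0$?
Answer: $-5096097$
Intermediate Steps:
$r{\left(V,w \right)} = w$ ($r{\left(V,w \right)} = w + 0 = w$)
$\left(-3185131 - 1910800\right) + r{\left(106,-166 \right)} = \left(-3185131 - 1910800\right) - 166 = -5095931 - 166 = -5096097$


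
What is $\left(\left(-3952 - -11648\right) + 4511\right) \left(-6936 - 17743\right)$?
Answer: $-301256553$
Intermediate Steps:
$\left(\left(-3952 - -11648\right) + 4511\right) \left(-6936 - 17743\right) = \left(\left(-3952 + 11648\right) + 4511\right) \left(-24679\right) = \left(7696 + 4511\right) \left(-24679\right) = 12207 \left(-24679\right) = -301256553$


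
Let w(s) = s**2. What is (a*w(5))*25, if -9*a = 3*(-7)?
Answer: 4375/3 ≈ 1458.3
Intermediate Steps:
a = 7/3 (a = -(-7)/3 = -1/9*(-21) = 7/3 ≈ 2.3333)
(a*w(5))*25 = ((7/3)*5**2)*25 = ((7/3)*25)*25 = (175/3)*25 = 4375/3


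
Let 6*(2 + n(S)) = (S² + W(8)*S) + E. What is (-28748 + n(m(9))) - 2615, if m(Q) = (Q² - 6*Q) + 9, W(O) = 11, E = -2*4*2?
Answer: -93257/3 ≈ -31086.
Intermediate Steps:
E = -16 (E = -8*2 = -16)
m(Q) = 9 + Q² - 6*Q
n(S) = -14/3 + S²/6 + 11*S/6 (n(S) = -2 + ((S² + 11*S) - 16)/6 = -2 + (-16 + S² + 11*S)/6 = -2 + (-8/3 + S²/6 + 11*S/6) = -14/3 + S²/6 + 11*S/6)
(-28748 + n(m(9))) - 2615 = (-28748 + (-14/3 + (9 + 9² - 6*9)²/6 + 11*(9 + 9² - 6*9)/6)) - 2615 = (-28748 + (-14/3 + (9 + 81 - 54)²/6 + 11*(9 + 81 - 54)/6)) - 2615 = (-28748 + (-14/3 + (⅙)*36² + (11/6)*36)) - 2615 = (-28748 + (-14/3 + (⅙)*1296 + 66)) - 2615 = (-28748 + (-14/3 + 216 + 66)) - 2615 = (-28748 + 832/3) - 2615 = -85412/3 - 2615 = -93257/3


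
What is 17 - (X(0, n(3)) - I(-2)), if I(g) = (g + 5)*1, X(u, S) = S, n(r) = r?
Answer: 17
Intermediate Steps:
I(g) = 5 + g (I(g) = (5 + g)*1 = 5 + g)
17 - (X(0, n(3)) - I(-2)) = 17 - (3 - (5 - 2)) = 17 - (3 - 1*3) = 17 - (3 - 3) = 17 - 1*0 = 17 + 0 = 17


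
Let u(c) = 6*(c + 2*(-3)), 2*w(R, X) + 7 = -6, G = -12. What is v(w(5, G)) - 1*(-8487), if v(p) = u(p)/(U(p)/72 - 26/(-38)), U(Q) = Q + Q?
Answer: 5744943/689 ≈ 8338.1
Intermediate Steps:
U(Q) = 2*Q
w(R, X) = -13/2 (w(R, X) = -7/2 + (1/2)*(-6) = -7/2 - 3 = -13/2)
u(c) = -36 + 6*c (u(c) = 6*(c - 6) = 6*(-6 + c) = -36 + 6*c)
v(p) = (-36 + 6*p)/(13/19 + p/36) (v(p) = (-36 + 6*p)/((2*p)/72 - 26/(-38)) = (-36 + 6*p)/((2*p)*(1/72) - 26*(-1/38)) = (-36 + 6*p)/(p/36 + 13/19) = (-36 + 6*p)/(13/19 + p/36))
v(w(5, G)) - 1*(-8487) = 4104*(-6 - 13/2)/(468 + 19*(-13/2)) - 1*(-8487) = 4104*(-25/2)/(468 - 247/2) + 8487 = 4104*(-25/2)/(689/2) + 8487 = 4104*(2/689)*(-25/2) + 8487 = -102600/689 + 8487 = 5744943/689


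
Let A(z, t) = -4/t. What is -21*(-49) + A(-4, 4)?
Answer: 1028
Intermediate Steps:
-21*(-49) + A(-4, 4) = -21*(-49) - 4/4 = 1029 - 4*¼ = 1029 - 1 = 1028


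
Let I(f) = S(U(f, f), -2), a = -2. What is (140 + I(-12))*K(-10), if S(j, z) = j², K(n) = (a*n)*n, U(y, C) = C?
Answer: -56800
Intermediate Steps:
K(n) = -2*n² (K(n) = (-2*n)*n = -2*n²)
I(f) = f²
(140 + I(-12))*K(-10) = (140 + (-12)²)*(-2*(-10)²) = (140 + 144)*(-2*100) = 284*(-200) = -56800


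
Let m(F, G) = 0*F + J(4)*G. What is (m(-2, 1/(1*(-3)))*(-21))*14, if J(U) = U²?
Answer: 1568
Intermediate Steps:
m(F, G) = 16*G (m(F, G) = 0*F + 4²*G = 0 + 16*G = 16*G)
(m(-2, 1/(1*(-3)))*(-21))*14 = ((16*(1/(1*(-3))))*(-21))*14 = ((16*(1*(-⅓)))*(-21))*14 = ((16*(-⅓))*(-21))*14 = -16/3*(-21)*14 = 112*14 = 1568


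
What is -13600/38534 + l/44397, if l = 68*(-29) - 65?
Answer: -113715493/285132333 ≈ -0.39882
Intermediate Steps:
l = -2037 (l = -1972 - 65 = -2037)
-13600/38534 + l/44397 = -13600/38534 - 2037/44397 = -13600*1/38534 - 2037*1/44397 = -6800/19267 - 679/14799 = -113715493/285132333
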